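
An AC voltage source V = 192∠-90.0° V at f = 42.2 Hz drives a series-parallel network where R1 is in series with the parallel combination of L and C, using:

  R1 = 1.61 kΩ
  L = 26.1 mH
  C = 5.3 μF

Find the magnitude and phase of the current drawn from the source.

Step 1 — Angular frequency: ω = 2π·f = 2π·42.2 = 265.2 rad/s.
Step 2 — Component impedances:
  R1: Z = R = 1610 Ω
  L: Z = jωL = j·265.2·0.0261 = 0 + j6.92 Ω
  C: Z = 1/(jωC) = -j/(ω·C) = 0 - j711.6 Ω
Step 3 — Parallel branch: L || C = 1/(1/L + 1/C) = 0 + j6.988 Ω.
Step 4 — Series with R1: Z_total = R1 + (L || C) = 1610 + j6.988 Ω = 1610∠0.2° Ω.
Step 5 — Source phasor: V = 192∠-90.0° V = 0 - j192 V.
Step 6 — Ohm's law: I = V / Z_total = (0 - j192) / (1610 + j6.988) = -0.0005176 - j0.1193 A.
Step 7 — Convert to polar: |I| = 0.1193 A, ∠I = -90.2°.

I = 0.1193∠-90.2° A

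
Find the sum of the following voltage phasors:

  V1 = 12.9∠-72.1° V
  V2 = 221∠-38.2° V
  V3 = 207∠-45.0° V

Step 1 — Convert each phasor to rectangular form:
  V1 = 12.9·(cos(-72.1°) + j·sin(-72.1°)) = 3.965 - j12.28 V
  V2 = 221·(cos(-38.2°) + j·sin(-38.2°)) = 173.7 - j136.7 V
  V3 = 207·(cos(-45.0°) + j·sin(-45.0°)) = 146.4 - j146.4 V
Step 2 — Sum components: V_total = 324 - j295.3 V.
Step 3 — Convert to polar: |V_total| = 438.4 V, ∠V_total = -42.3°.

V_total = 438.4∠-42.3° V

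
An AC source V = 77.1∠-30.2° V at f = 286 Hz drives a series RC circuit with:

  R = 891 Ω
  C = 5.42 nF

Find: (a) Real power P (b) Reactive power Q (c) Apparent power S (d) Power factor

Step 1 — Angular frequency: ω = 2π·f = 2π·286 = 1797 rad/s.
Step 2 — Component impedances:
  R: Z = R = 891 Ω
  C: Z = 1/(jωC) = -j/(ω·C) = 0 - j1.027e+05 Ω
Step 3 — Series combination: Z_total = R + C = 891 - j1.027e+05 Ω = 1.027e+05∠-89.5° Ω.
Step 4 — Source phasor: V = 77.1∠-30.2° V = 66.64 - j38.78 V.
Step 5 — Current: I = V / Z = 0.0003833 + j0.0006457 A = 0.0007509∠59.3° A.
Step 6 — Complex power: S = V·I* = 0.0005024 - j0.05789 VA.
Step 7 — Real power: P = Re(S) = 0.0005024 W.
Step 8 — Reactive power: Q = Im(S) = -0.05789 VAR.
Step 9 — Apparent power: |S| = 0.05789 VA.
Step 10 — Power factor: PF = P/|S| = 0.008678 (leading).

(a) P = 0.0005024 W  (b) Q = -0.05789 VAR  (c) S = 0.05789 VA  (d) PF = 0.008678 (leading)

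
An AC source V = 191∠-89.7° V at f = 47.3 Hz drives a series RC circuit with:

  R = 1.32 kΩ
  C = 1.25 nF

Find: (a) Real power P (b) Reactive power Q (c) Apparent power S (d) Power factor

Step 1 — Angular frequency: ω = 2π·f = 2π·47.3 = 297.2 rad/s.
Step 2 — Component impedances:
  R: Z = R = 1320 Ω
  C: Z = 1/(jωC) = -j/(ω·C) = 0 - j2.692e+06 Ω
Step 3 — Series combination: Z_total = R + C = 1320 - j2.692e+06 Ω = 2.692e+06∠-90.0° Ω.
Step 4 — Source phasor: V = 191∠-89.7° V = 1 - j191 V.
Step 5 — Current: I = V / Z = 7.095e-05 + j3.367e-07 A = 7.096e-05∠0.3° A.
Step 6 — Complex power: S = V·I* = 6.646e-06 - j0.01355 VA.
Step 7 — Real power: P = Re(S) = 6.646e-06 W.
Step 8 — Reactive power: Q = Im(S) = -0.01355 VAR.
Step 9 — Apparent power: |S| = 0.01355 VA.
Step 10 — Power factor: PF = P/|S| = 0.0004904 (leading).

(a) P = 6.646e-06 W  (b) Q = -0.01355 VAR  (c) S = 0.01355 VA  (d) PF = 0.0004904 (leading)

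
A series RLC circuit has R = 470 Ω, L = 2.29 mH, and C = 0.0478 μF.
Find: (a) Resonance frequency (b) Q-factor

Step 1 — Resonance condition Im(Z)=0 gives ω₀ = 1/√(LC).
Step 2 — ω₀ = 1/√(0.00229·4.78e-08) = 9.558e+04 rad/s.
Step 3 — f₀ = ω₀/(2π) = 1.521e+04 Hz.
Step 4 — Series Q: Q = ω₀L/R = 9.558e+04·0.00229/470 = 0.4657.

(a) f₀ = 1.521e+04 Hz  (b) Q = 0.4657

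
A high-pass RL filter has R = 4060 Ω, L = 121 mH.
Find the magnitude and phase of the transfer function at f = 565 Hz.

Step 1 — Angular frequency: ω = 2π·565 = 3550 rad/s.
Step 2 — Transfer function: H(jω) = jωL/(R + jωL).
Step 3 — Numerator jωL = j·429.5; denominator R + jωL = 4060 + j429.5.
Step 4 — H = 0.01107 + j0.1046.
Step 5 — Magnitude: |H| = 0.1052 (-19.6 dB); phase: φ = 84.0°.

|H| = 0.1052 (-19.6 dB), φ = 84.0°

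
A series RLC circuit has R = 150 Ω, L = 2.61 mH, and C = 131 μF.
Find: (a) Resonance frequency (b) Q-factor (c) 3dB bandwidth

Step 1 — Resonance condition Im(Z)=0 gives ω₀ = 1/√(LC).
Step 2 — ω₀ = 1/√(0.00261·0.000131) = 1710 rad/s.
Step 3 — f₀ = ω₀/(2π) = 272.2 Hz.
Step 4 — Series Q: Q = ω₀L/R = 1710·0.00261/150 = 0.02976.
Step 5 — 3dB bandwidth: Δω = ω₀/Q = 5.747e+04 rad/s; BW = Δω/(2π) = 9147 Hz.

(a) f₀ = 272.2 Hz  (b) Q = 0.02976  (c) BW = 9147 Hz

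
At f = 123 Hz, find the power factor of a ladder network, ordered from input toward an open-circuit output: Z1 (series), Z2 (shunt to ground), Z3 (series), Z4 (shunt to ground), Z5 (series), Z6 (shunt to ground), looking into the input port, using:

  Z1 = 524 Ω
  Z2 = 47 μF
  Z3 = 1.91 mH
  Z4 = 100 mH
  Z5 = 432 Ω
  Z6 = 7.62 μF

Step 1 — Angular frequency: ω = 2π·f = 2π·123 = 772.8 rad/s.
Step 2 — Component impedances:
  Z1: Z = R = 524 Ω
  Z2: Z = 1/(jωC) = -j/(ω·C) = 0 - j27.53 Ω
  Z3: Z = jωL = j·772.8·0.00191 = 0 + j1.476 Ω
  Z4: Z = jωL = j·772.8·0.1 = 0 + j77.28 Ω
  Z5: Z = R = 432 Ω
  Z6: Z = 1/(jωC) = -j/(ω·C) = 0 - j169.8 Ω
Step 3 — Ladder network (open output): work backward from the far end, alternating series and parallel combinations. Z_in = 527.2 - j40.76 Ω = 528.8∠-4.4° Ω.
Step 4 — Power factor: PF = cos(φ) = Re(Z)/|Z| = 527.2/528.8 = 0.997.
Step 5 — Type: Im(Z) = -40.76 ⇒ leading (phase φ = -4.4°).

PF = 0.997 (leading, φ = -4.4°)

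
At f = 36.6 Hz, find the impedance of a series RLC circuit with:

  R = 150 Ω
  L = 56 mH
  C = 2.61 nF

Step 1 — Angular frequency: ω = 2π·f = 2π·36.6 = 230 rad/s.
Step 2 — Component impedances:
  R: Z = R = 150 Ω
  L: Z = jωL = j·230·0.056 = 0 + j12.88 Ω
  C: Z = 1/(jωC) = -j/(ω·C) = 0 - j1.666e+06 Ω
Step 3 — Series combination: Z_total = R + L + C = 150 - j1.666e+06 Ω = 1.666e+06∠-90.0° Ω.

Z = 150 - j1.666e+06 Ω = 1.666e+06∠-90.0° Ω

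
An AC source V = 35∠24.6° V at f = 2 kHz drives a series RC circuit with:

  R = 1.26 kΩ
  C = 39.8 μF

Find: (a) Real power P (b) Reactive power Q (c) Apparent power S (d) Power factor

Step 1 — Angular frequency: ω = 2π·f = 2π·2000 = 1.257e+04 rad/s.
Step 2 — Component impedances:
  R: Z = R = 1260 Ω
  C: Z = 1/(jωC) = -j/(ω·C) = 0 - j1.999 Ω
Step 3 — Series combination: Z_total = R + C = 1260 - j1.999 Ω = 1260∠-0.1° Ω.
Step 4 — Source phasor: V = 35∠24.6° V = 31.82 + j14.57 V.
Step 5 — Current: I = V / Z = 0.02524 + j0.0116 A = 0.02778∠24.7° A.
Step 6 — Complex power: S = V·I* = 0.9722 - j0.001543 VA.
Step 7 — Real power: P = Re(S) = 0.9722 W.
Step 8 — Reactive power: Q = Im(S) = -0.001543 VAR.
Step 9 — Apparent power: |S| = 0.9722 VA.
Step 10 — Power factor: PF = P/|S| = 1 (leading).

(a) P = 0.9722 W  (b) Q = -0.001543 VAR  (c) S = 0.9722 VA  (d) PF = 1 (leading)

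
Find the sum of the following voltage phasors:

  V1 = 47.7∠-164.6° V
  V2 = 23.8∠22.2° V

Step 1 — Convert each phasor to rectangular form:
  V1 = 47.7·(cos(-164.6°) + j·sin(-164.6°)) = -45.99 - j12.67 V
  V2 = 23.8·(cos(22.2°) + j·sin(22.2°)) = 22.04 + j8.993 V
Step 2 — Sum components: V_total = -23.95 - j3.674 V.
Step 3 — Convert to polar: |V_total| = 24.23 V, ∠V_total = -171.3°.

V_total = 24.23∠-171.3° V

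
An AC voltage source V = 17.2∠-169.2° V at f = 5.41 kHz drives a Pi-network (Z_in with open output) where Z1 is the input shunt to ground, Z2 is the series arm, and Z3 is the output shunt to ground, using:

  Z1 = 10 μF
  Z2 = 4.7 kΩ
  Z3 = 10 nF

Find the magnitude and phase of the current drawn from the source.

Step 1 — Angular frequency: ω = 2π·f = 2π·5410 = 3.399e+04 rad/s.
Step 2 — Component impedances:
  Z1: Z = 1/(jωC) = -j/(ω·C) = 0 - j2.942 Ω
  Z2: Z = R = 4700 Ω
  Z3: Z = 1/(jωC) = -j/(ω·C) = 0 - j2942 Ω
Step 3 — With open output, the series arm Z2 and the output shunt Z3 appear in series to ground: Z2 + Z3 = 4700 - j2942 Ω.
Step 4 — Parallel with input shunt Z1: Z_in = Z1 || (Z2 + Z3) = 0.001322 - j2.941 Ω = 2.941∠-90.0° Ω.
Step 5 — Source phasor: V = 17.2∠-169.2° V = -16.9 - j3.223 V.
Step 6 — Ohm's law: I = V / Z_total = (-16.9 - j3.223) / (0.001322 - j2.941) = 1.093 - j5.745 A.
Step 7 — Convert to polar: |I| = 5.848 A, ∠I = -79.2°.

I = 5.848∠-79.2° A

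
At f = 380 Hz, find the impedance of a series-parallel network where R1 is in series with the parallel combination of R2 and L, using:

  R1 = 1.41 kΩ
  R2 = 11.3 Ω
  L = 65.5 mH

Step 1 — Angular frequency: ω = 2π·f = 2π·380 = 2388 rad/s.
Step 2 — Component impedances:
  R1: Z = R = 1410 Ω
  R2: Z = R = 11.3 Ω
  L: Z = jωL = j·2388·0.0655 = 0 + j156.4 Ω
Step 3 — Parallel branch: R2 || L = 1/(1/R2 + 1/L) = 11.24 + j0.8123 Ω.
Step 4 — Series with R1: Z_total = R1 + (R2 || L) = 1421 + j0.8123 Ω = 1421∠0.0° Ω.

Z = 1421 + j0.8123 Ω = 1421∠0.0° Ω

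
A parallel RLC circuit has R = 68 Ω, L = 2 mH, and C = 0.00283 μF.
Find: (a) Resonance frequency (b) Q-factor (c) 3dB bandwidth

Step 1 — Resonance: ω₀ = 1/√(LC) = 1/√(0.002·2.83e-09) = 4.203e+05 rad/s.
Step 2 — f₀ = ω₀/(2π) = 6.69e+04 Hz.
Step 3 — Parallel Q: Q = R/(ω₀L) = 68/(4.203e+05·0.002) = 0.08089.
Step 4 — Bandwidth: Δω = ω₀/Q = 5.196e+06 rad/s; BW = Δω/(2π) = 8.27e+05 Hz.

(a) f₀ = 6.69e+04 Hz  (b) Q = 0.08089  (c) BW = 8.27e+05 Hz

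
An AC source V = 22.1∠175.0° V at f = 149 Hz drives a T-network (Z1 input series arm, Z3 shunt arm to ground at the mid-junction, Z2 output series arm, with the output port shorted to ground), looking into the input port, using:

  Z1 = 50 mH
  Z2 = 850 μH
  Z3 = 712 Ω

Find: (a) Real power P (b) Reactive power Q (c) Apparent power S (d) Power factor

Step 1 — Angular frequency: ω = 2π·f = 2π·149 = 936.2 rad/s.
Step 2 — Component impedances:
  Z1: Z = jωL = j·936.2·0.05 = 0 + j46.81 Ω
  Z2: Z = jωL = j·936.2·0.00085 = 0 + j0.7958 Ω
  Z3: Z = R = 712 Ω
Step 3 — With the output port shorted to ground, the output series arm Z2 runs from the junction to ground; the shunt arm Z3 also runs from the junction to ground. They appear in parallel: Z3 || Z2 = 0.0008894 + j0.7958 Ω.
Step 4 — Series with input arm Z1: Z_in = Z1 + (Z3 || Z2) = 0.0008894 + j47.61 Ω = 47.61∠90.0° Ω.
Step 5 — Source phasor: V = 22.1∠175.0° V = -22.02 + j1.926 V.
Step 6 — Current: I = V / Z = 0.04045 + j0.4625 A = 0.4642∠85.0° A.
Step 7 — Complex power: S = V·I* = 0.0001917 + j10.26 VA.
Step 8 — Real power: P = Re(S) = 0.0001917 W.
Step 9 — Reactive power: Q = Im(S) = 10.26 VAR.
Step 10 — Apparent power: |S| = 10.26 VA.
Step 11 — Power factor: PF = P/|S| = 1.868e-05 (lagging).

(a) P = 0.0001917 W  (b) Q = 10.26 VAR  (c) S = 10.26 VA  (d) PF = 1.868e-05 (lagging)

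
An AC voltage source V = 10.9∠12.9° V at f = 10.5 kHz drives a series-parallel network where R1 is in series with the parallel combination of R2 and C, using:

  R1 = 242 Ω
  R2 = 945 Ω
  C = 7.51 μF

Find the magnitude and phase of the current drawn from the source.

Step 1 — Angular frequency: ω = 2π·f = 2π·1.05e+04 = 6.597e+04 rad/s.
Step 2 — Component impedances:
  R1: Z = R = 242 Ω
  R2: Z = R = 945 Ω
  C: Z = 1/(jωC) = -j/(ω·C) = 0 - j2.018 Ω
Step 3 — Parallel branch: R2 || C = 1/(1/R2 + 1/C) = 0.004311 - j2.018 Ω.
Step 4 — Series with R1: Z_total = R1 + (R2 || C) = 242 - j2.018 Ω = 242∠-0.5° Ω.
Step 5 — Source phasor: V = 10.9∠12.9° V = 10.62 + j2.433 V.
Step 6 — Ohm's law: I = V / Z_total = (10.62 + j2.433) / (242 - j2.018) = 0.04382 + j0.01042 A.
Step 7 — Convert to polar: |I| = 0.04504 A, ∠I = 13.4°.

I = 0.04504∠13.4° A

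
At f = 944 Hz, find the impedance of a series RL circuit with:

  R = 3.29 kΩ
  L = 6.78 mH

Step 1 — Angular frequency: ω = 2π·f = 2π·944 = 5931 rad/s.
Step 2 — Component impedances:
  R: Z = R = 3290 Ω
  L: Z = jωL = j·5931·0.00678 = 0 + j40.21 Ω
Step 3 — Series combination: Z_total = R + L = 3290 + j40.21 Ω = 3290∠0.7° Ω.

Z = 3290 + j40.21 Ω = 3290∠0.7° Ω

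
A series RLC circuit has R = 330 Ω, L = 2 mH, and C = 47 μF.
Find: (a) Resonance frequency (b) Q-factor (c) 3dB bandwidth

Step 1 — Resonance condition Im(Z)=0 gives ω₀ = 1/√(LC).
Step 2 — ω₀ = 1/√(0.002·4.7e-05) = 3262 rad/s.
Step 3 — f₀ = ω₀/(2π) = 519.1 Hz.
Step 4 — Series Q: Q = ω₀L/R = 3262·0.002/330 = 0.01977.
Step 5 — 3dB bandwidth: Δω = ω₀/Q = 1.65e+05 rad/s; BW = Δω/(2π) = 2.626e+04 Hz.

(a) f₀ = 519.1 Hz  (b) Q = 0.01977  (c) BW = 2.626e+04 Hz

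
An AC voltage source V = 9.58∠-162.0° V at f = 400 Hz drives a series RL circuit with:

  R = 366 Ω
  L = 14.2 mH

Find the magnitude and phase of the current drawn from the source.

Step 1 — Angular frequency: ω = 2π·f = 2π·400 = 2513 rad/s.
Step 2 — Component impedances:
  R: Z = R = 366 Ω
  L: Z = jωL = j·2513·0.0142 = 0 + j35.69 Ω
Step 3 — Series combination: Z_total = R + L = 366 + j35.69 Ω = 367.7∠5.6° Ω.
Step 4 — Source phasor: V = 9.58∠-162.0° V = -9.111 - j2.96 V.
Step 5 — Ohm's law: I = V / Z_total = (-9.111 - j2.96) / (366 + j35.69) = -0.02544 - j0.005608 A.
Step 6 — Convert to polar: |I| = 0.02605 A, ∠I = -167.6°.

I = 0.02605∠-167.6° A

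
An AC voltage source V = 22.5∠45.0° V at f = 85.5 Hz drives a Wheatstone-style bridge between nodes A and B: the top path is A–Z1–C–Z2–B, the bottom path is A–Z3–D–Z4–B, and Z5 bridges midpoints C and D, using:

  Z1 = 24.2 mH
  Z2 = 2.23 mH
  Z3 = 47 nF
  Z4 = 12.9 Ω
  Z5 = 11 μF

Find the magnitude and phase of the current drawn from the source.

Step 1 — Angular frequency: ω = 2π·f = 2π·85.5 = 537.2 rad/s.
Step 2 — Component impedances:
  Z1: Z = jωL = j·537.2·0.0242 = 0 + j13 Ω
  Z2: Z = jωL = j·537.2·0.00223 = 0 + j1.198 Ω
  Z3: Z = 1/(jωC) = -j/(ω·C) = 0 - j3.961e+04 Ω
  Z4: Z = R = 12.9 Ω
  Z5: Z = 1/(jωC) = -j/(ω·C) = 0 - j169.2 Ω
Step 3 — Bridge requires nodal analysis (the Z5 bridge couples midpoints C and D, so the two paths cannot be reduced to a simple series/parallel combination). Setting node B to ground and injecting 1 A at node A, the 3-node admittance system at A, C, D solves to V_A = Z_AB = 0.0007196 + j14.21 Ω = 14.21∠90.0° Ω.
Step 4 — Source phasor: V = 22.5∠45.0° V = 15.91 + j15.91 V.
Step 5 — Ohm's law: I = V / Z_total = (15.91 + j15.91) / (0.0007196 + j14.21) = 1.12 - j1.119 A.
Step 6 — Convert to polar: |I| = 1.583 A, ∠I = -45.0°.

I = 1.583∠-45.0° A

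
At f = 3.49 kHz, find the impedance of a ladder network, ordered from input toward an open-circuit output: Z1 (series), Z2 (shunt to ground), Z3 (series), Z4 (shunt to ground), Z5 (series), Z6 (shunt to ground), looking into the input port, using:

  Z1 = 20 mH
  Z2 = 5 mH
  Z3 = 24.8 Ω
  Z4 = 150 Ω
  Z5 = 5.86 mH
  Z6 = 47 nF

Step 1 — Angular frequency: ω = 2π·f = 2π·3490 = 2.193e+04 rad/s.
Step 2 — Component impedances:
  Z1: Z = jωL = j·2.193e+04·0.02 = 0 + j438.6 Ω
  Z2: Z = jωL = j·2.193e+04·0.005 = 0 + j109.6 Ω
  Z3: Z = R = 24.8 Ω
  Z4: Z = R = 150 Ω
  Z5: Z = jωL = j·2.193e+04·0.00586 = 0 + j128.5 Ω
  Z6: Z = 1/(jωC) = -j/(ω·C) = 0 - j970.3 Ω
Step 3 — Ladder network (open output): work backward from the far end, alternating series and parallel combinations. Z_in = 56.87 + j520.2 Ω = 523.3∠83.8° Ω.

Z = 56.87 + j520.2 Ω = 523.3∠83.8° Ω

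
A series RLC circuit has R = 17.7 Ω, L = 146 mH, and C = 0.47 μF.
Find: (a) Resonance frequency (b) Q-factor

Step 1 — Resonance condition Im(Z)=0 gives ω₀ = 1/√(LC).
Step 2 — ω₀ = 1/√(0.146·4.7e-07) = 3817 rad/s.
Step 3 — f₀ = ω₀/(2π) = 607.6 Hz.
Step 4 — Series Q: Q = ω₀L/R = 3817·0.146/17.7 = 31.49.

(a) f₀ = 607.6 Hz  (b) Q = 31.49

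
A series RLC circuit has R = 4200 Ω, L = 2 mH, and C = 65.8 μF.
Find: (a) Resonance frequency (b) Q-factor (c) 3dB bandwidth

Step 1 — Resonance condition Im(Z)=0 gives ω₀ = 1/√(LC).
Step 2 — ω₀ = 1/√(0.002·6.58e-05) = 2757 rad/s.
Step 3 — f₀ = ω₀/(2π) = 438.7 Hz.
Step 4 — Series Q: Q = ω₀L/R = 2757·0.002/4200 = 0.001313.
Step 5 — 3dB bandwidth: Δω = ω₀/Q = 2.1e+06 rad/s; BW = Δω/(2π) = 3.342e+05 Hz.

(a) f₀ = 438.7 Hz  (b) Q = 0.001313  (c) BW = 3.342e+05 Hz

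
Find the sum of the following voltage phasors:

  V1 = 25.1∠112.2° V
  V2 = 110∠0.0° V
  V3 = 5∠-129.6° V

Step 1 — Convert each phasor to rectangular form:
  V1 = 25.1·(cos(112.2°) + j·sin(112.2°)) = -9.484 + j23.24 V
  V2 = 110·(cos(0.0°) + j·sin(0.0°)) = 110 V
  V3 = 5·(cos(-129.6°) + j·sin(-129.6°)) = -3.187 - j3.853 V
Step 2 — Sum components: V_total = 97.33 + j19.39 V.
Step 3 — Convert to polar: |V_total| = 99.24 V, ∠V_total = 11.3°.

V_total = 99.24∠11.3° V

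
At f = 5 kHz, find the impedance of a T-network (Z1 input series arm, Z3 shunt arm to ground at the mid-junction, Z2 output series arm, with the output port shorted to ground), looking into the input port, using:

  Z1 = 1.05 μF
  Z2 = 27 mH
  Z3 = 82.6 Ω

Step 1 — Angular frequency: ω = 2π·f = 2π·5000 = 3.142e+04 rad/s.
Step 2 — Component impedances:
  Z1: Z = 1/(jωC) = -j/(ω·C) = 0 - j30.32 Ω
  Z2: Z = jωL = j·3.142e+04·0.027 = 0 + j848.2 Ω
  Z3: Z = R = 82.6 Ω
Step 3 — With the output port shorted to ground, the output series arm Z2 runs from the junction to ground; the shunt arm Z3 also runs from the junction to ground. They appear in parallel: Z3 || Z2 = 81.82 + j7.968 Ω.
Step 4 — Series with input arm Z1: Z_in = Z1 + (Z3 || Z2) = 81.82 - j22.35 Ω = 84.82∠-15.3° Ω.

Z = 81.82 - j22.35 Ω = 84.82∠-15.3° Ω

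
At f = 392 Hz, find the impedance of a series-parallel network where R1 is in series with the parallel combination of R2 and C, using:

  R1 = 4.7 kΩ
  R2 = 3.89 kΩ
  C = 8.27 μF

Step 1 — Angular frequency: ω = 2π·f = 2π·392 = 2463 rad/s.
Step 2 — Component impedances:
  R1: Z = R = 4700 Ω
  R2: Z = R = 3890 Ω
  C: Z = 1/(jωC) = -j/(ω·C) = 0 - j49.09 Ω
Step 3 — Parallel branch: R2 || C = 1/(1/R2 + 1/C) = 0.6195 - j49.09 Ω.
Step 4 — Series with R1: Z_total = R1 + (R2 || C) = 4701 - j49.09 Ω = 4701∠-0.6° Ω.

Z = 4701 - j49.09 Ω = 4701∠-0.6° Ω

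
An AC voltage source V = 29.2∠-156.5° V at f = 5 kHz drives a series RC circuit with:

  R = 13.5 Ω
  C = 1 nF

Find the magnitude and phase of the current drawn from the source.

Step 1 — Angular frequency: ω = 2π·f = 2π·5000 = 3.142e+04 rad/s.
Step 2 — Component impedances:
  R: Z = R = 13.5 Ω
  C: Z = 1/(jωC) = -j/(ω·C) = 0 - j3.183e+04 Ω
Step 3 — Series combination: Z_total = R + C = 13.5 - j3.183e+04 Ω = 3.183e+04∠-90.0° Ω.
Step 4 — Source phasor: V = 29.2∠-156.5° V = -26.78 - j11.64 V.
Step 5 — Ohm's law: I = V / Z_total = (-26.78 - j11.64) / (13.5 - j3.183e+04) = 0.0003654 - j0.0008414 A.
Step 6 — Convert to polar: |I| = 0.0009173 A, ∠I = -66.5°.

I = 0.0009173∠-66.5° A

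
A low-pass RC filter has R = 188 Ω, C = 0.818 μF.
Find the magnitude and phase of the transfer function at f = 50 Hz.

Step 1 — Angular frequency: ω = 2π·50 = 314.2 rad/s.
Step 2 — Transfer function: H(jω) = 1/(1 + jωRC).
Step 3 — Denominator: 1 + jωRC = 1 + j·314.2·188·8.18e-07 = 1 + j0.04831.
Step 4 — H = 0.9977 - j0.0482.
Step 5 — Magnitude: |H| = 0.9988 (-0.0 dB); phase: φ = -2.8°.

|H| = 0.9988 (-0.0 dB), φ = -2.8°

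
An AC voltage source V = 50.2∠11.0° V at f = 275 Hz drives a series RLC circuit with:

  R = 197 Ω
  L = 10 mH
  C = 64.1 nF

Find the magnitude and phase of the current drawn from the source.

Step 1 — Angular frequency: ω = 2π·f = 2π·275 = 1728 rad/s.
Step 2 — Component impedances:
  R: Z = R = 197 Ω
  L: Z = jωL = j·1728·0.01 = 0 + j17.28 Ω
  C: Z = 1/(jωC) = -j/(ω·C) = 0 - j9029 Ω
Step 3 — Series combination: Z_total = R + L + C = 197 - j9012 Ω = 9014∠-88.7° Ω.
Step 4 — Source phasor: V = 50.2∠11.0° V = 49.28 + j9.579 V.
Step 5 — Ohm's law: I = V / Z_total = (49.28 + j9.579) / (197 - j9012) = -0.0009429 + j0.005489 A.
Step 6 — Convert to polar: |I| = 0.005569 A, ∠I = 99.7°.

I = 0.005569∠99.7° A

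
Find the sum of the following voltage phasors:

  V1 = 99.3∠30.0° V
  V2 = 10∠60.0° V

Step 1 — Convert each phasor to rectangular form:
  V1 = 99.3·(cos(30.0°) + j·sin(30.0°)) = 86 + j49.65 V
  V2 = 10·(cos(60.0°) + j·sin(60.0°)) = 5 + j8.66 V
Step 2 — Sum components: V_total = 91 + j58.31 V.
Step 3 — Convert to polar: |V_total| = 108.1 V, ∠V_total = 32.7°.

V_total = 108.1∠32.7° V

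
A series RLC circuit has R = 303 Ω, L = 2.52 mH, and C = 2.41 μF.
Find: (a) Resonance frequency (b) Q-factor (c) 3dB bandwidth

Step 1 — Resonance: ω₀ = 1/√(LC) = 1/√(0.00252·2.41e-06) = 1.283e+04 rad/s.
Step 2 — f₀ = ω₀/(2π) = 2042 Hz.
Step 3 — Series Q: Q = ω₀L/R = 1.283e+04·0.00252/303 = 0.1067.
Step 4 — Bandwidth: Δω = ω₀/Q = 1.202e+05 rad/s; BW = Δω/(2π) = 1.914e+04 Hz.

(a) f₀ = 2042 Hz  (b) Q = 0.1067  (c) BW = 1.914e+04 Hz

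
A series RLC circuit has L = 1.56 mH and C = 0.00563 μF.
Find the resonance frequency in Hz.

Step 1 — Resonance condition Im(Z)=0 gives ω₀ = 1/√(LC).
Step 2 — ω₀ = 1/√(0.00156·5.63e-09) = 3.374e+05 rad/s.
Step 3 — f₀ = ω₀/(2π) = 5.37e+04 Hz.

f₀ = 5.37e+04 Hz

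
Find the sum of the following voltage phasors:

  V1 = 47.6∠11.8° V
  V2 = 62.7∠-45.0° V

Step 1 — Convert each phasor to rectangular form:
  V1 = 47.6·(cos(11.8°) + j·sin(11.8°)) = 46.59 + j9.734 V
  V2 = 62.7·(cos(-45.0°) + j·sin(-45.0°)) = 44.34 - j44.34 V
Step 2 — Sum components: V_total = 90.93 - j34.6 V.
Step 3 — Convert to polar: |V_total| = 97.29 V, ∠V_total = -20.8°.

V_total = 97.29∠-20.8° V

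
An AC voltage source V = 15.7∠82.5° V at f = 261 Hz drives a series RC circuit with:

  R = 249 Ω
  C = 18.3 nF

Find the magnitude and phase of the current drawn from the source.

Step 1 — Angular frequency: ω = 2π·f = 2π·261 = 1640 rad/s.
Step 2 — Component impedances:
  R: Z = R = 249 Ω
  C: Z = 1/(jωC) = -j/(ω·C) = 0 - j3.332e+04 Ω
Step 3 — Series combination: Z_total = R + C = 249 - j3.332e+04 Ω = 3.332e+04∠-89.6° Ω.
Step 4 — Source phasor: V = 15.7∠82.5° V = 2.049 + j15.57 V.
Step 5 — Ohm's law: I = V / Z_total = (2.049 + j15.57) / (249 - j3.332e+04) = -0.0004666 + j6.499e-05 A.
Step 6 — Convert to polar: |I| = 0.0004711 A, ∠I = 172.1°.

I = 0.0004711∠172.1° A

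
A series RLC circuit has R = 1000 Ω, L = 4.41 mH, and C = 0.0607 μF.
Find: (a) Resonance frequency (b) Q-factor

Step 1 — Resonance condition Im(Z)=0 gives ω₀ = 1/√(LC).
Step 2 — ω₀ = 1/√(0.00441·6.07e-08) = 6.112e+04 rad/s.
Step 3 — f₀ = ω₀/(2π) = 9728 Hz.
Step 4 — Series Q: Q = ω₀L/R = 6.112e+04·0.00441/1000 = 0.2695.

(a) f₀ = 9728 Hz  (b) Q = 0.2695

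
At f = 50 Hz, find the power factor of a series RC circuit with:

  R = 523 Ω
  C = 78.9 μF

Step 1 — Angular frequency: ω = 2π·f = 2π·50 = 314.2 rad/s.
Step 2 — Component impedances:
  R: Z = R = 523 Ω
  C: Z = 1/(jωC) = -j/(ω·C) = 0 - j40.34 Ω
Step 3 — Series combination: Z_total = R + C = 523 - j40.34 Ω = 524.6∠-4.4° Ω.
Step 4 — Power factor: PF = cos(φ) = Re(Z)/|Z| = 523/524.6 = 0.997.
Step 5 — Type: Im(Z) = -40.34 ⇒ leading (phase φ = -4.4°).

PF = 0.997 (leading, φ = -4.4°)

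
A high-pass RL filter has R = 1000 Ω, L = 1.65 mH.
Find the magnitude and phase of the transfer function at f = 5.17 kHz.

Step 1 — Angular frequency: ω = 2π·5170 = 3.248e+04 rad/s.
Step 2 — Transfer function: H(jω) = jωL/(R + jωL).
Step 3 — Numerator jωL = j·53.6; denominator R + jωL = 1000 + j53.6.
Step 4 — H = 0.002865 + j0.05345.
Step 5 — Magnitude: |H| = 0.05352 (-25.4 dB); phase: φ = 86.9°.

|H| = 0.05352 (-25.4 dB), φ = 86.9°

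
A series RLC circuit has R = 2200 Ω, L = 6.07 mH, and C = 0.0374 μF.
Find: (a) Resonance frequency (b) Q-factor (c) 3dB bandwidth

Step 1 — Resonance: ω₀ = 1/√(LC) = 1/√(0.00607·3.74e-08) = 6.637e+04 rad/s.
Step 2 — f₀ = ω₀/(2π) = 1.056e+04 Hz.
Step 3 — Series Q: Q = ω₀L/R = 6.637e+04·0.00607/2200 = 0.1831.
Step 4 — Bandwidth: Δω = ω₀/Q = 3.624e+05 rad/s; BW = Δω/(2π) = 5.768e+04 Hz.

(a) f₀ = 1.056e+04 Hz  (b) Q = 0.1831  (c) BW = 5.768e+04 Hz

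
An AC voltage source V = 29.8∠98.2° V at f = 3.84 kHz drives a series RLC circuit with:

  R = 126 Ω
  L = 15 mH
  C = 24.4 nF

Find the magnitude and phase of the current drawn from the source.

Step 1 — Angular frequency: ω = 2π·f = 2π·3840 = 2.413e+04 rad/s.
Step 2 — Component impedances:
  R: Z = R = 126 Ω
  L: Z = jωL = j·2.413e+04·0.015 = 0 + j361.9 Ω
  C: Z = 1/(jωC) = -j/(ω·C) = 0 - j1699 Ω
Step 3 — Series combination: Z_total = R + L + C = 126 - j1337 Ω = 1343∠-84.6° Ω.
Step 4 — Source phasor: V = 29.8∠98.2° V = -4.25 + j29.5 V.
Step 5 — Ohm's law: I = V / Z_total = (-4.25 + j29.5) / (126 - j1337) = -0.02217 - j0.00109 A.
Step 6 — Convert to polar: |I| = 0.02219 A, ∠I = -177.2°.

I = 0.02219∠-177.2° A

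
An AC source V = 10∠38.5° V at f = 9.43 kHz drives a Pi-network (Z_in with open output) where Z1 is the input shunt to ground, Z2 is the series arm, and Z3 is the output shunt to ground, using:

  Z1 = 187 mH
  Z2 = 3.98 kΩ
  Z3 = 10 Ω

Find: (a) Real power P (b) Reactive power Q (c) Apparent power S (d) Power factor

Step 1 — Angular frequency: ω = 2π·f = 2π·9430 = 5.925e+04 rad/s.
Step 2 — Component impedances:
  Z1: Z = jωL = j·5.925e+04·0.187 = 0 + j1.108e+04 Ω
  Z2: Z = R = 3980 Ω
  Z3: Z = R = 10 Ω
Step 3 — With open output, the series arm Z2 and the output shunt Z3 appear in series to ground: Z2 + Z3 = 3990 Ω.
Step 4 — Parallel with input shunt Z1: Z_in = Z1 || (Z2 + Z3) = 3532 + j1272 Ω = 3754∠19.8° Ω.
Step 5 — Source phasor: V = 10∠38.5° V = 7.826 + j6.225 V.
Step 6 — Current: I = V / Z = 0.002523 + j0.0008539 A = 0.002664∠18.7° A.
Step 7 — Complex power: S = V·I* = 0.02506 + j0.009025 VA.
Step 8 — Real power: P = Re(S) = 0.02506 W.
Step 9 — Reactive power: Q = Im(S) = 0.009025 VAR.
Step 10 — Apparent power: |S| = 0.02664 VA.
Step 11 — Power factor: PF = P/|S| = 0.9409 (lagging).

(a) P = 0.02506 W  (b) Q = 0.009025 VAR  (c) S = 0.02664 VA  (d) PF = 0.9409 (lagging)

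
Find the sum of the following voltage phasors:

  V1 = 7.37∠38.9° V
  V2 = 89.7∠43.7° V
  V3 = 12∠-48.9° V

Step 1 — Convert each phasor to rectangular form:
  V1 = 7.37·(cos(38.9°) + j·sin(38.9°)) = 5.736 + j4.628 V
  V2 = 89.7·(cos(43.7°) + j·sin(43.7°)) = 64.85 + j61.97 V
  V3 = 12·(cos(-48.9°) + j·sin(-48.9°)) = 7.889 - j9.043 V
Step 2 — Sum components: V_total = 78.47 + j57.56 V.
Step 3 — Convert to polar: |V_total| = 97.32 V, ∠V_total = 36.3°.

V_total = 97.32∠36.3° V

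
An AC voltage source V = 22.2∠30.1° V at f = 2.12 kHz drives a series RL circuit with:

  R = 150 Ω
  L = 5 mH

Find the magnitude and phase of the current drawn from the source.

Step 1 — Angular frequency: ω = 2π·f = 2π·2120 = 1.332e+04 rad/s.
Step 2 — Component impedances:
  R: Z = R = 150 Ω
  L: Z = jωL = j·1.332e+04·0.005 = 0 + j66.6 Ω
Step 3 — Series combination: Z_total = R + L = 150 + j66.6 Ω = 164.1∠23.9° Ω.
Step 4 — Source phasor: V = 22.2∠30.1° V = 19.21 + j11.13 V.
Step 5 — Ohm's law: I = V / Z_total = (19.21 + j11.13) / (150 + j66.6) = 0.1345 + j0.01451 A.
Step 6 — Convert to polar: |I| = 0.1353 A, ∠I = 6.2°.

I = 0.1353∠6.2° A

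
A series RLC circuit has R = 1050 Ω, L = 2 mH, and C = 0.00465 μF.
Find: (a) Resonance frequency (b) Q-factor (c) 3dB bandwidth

Step 1 — Resonance: ω₀ = 1/√(LC) = 1/√(0.002·4.65e-09) = 3.279e+05 rad/s.
Step 2 — f₀ = ω₀/(2π) = 5.219e+04 Hz.
Step 3 — Series Q: Q = ω₀L/R = 3.279e+05·0.002/1050 = 0.6246.
Step 4 — Bandwidth: Δω = ω₀/Q = 5.25e+05 rad/s; BW = Δω/(2π) = 8.356e+04 Hz.

(a) f₀ = 5.219e+04 Hz  (b) Q = 0.6246  (c) BW = 8.356e+04 Hz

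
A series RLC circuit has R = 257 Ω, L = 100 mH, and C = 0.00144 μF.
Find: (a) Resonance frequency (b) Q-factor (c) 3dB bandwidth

Step 1 — Resonance: ω₀ = 1/√(LC) = 1/√(0.1·1.44e-09) = 8.333e+04 rad/s.
Step 2 — f₀ = ω₀/(2π) = 1.326e+04 Hz.
Step 3 — Series Q: Q = ω₀L/R = 8.333e+04·0.1/257 = 32.43.
Step 4 — Bandwidth: Δω = ω₀/Q = 2570 rad/s; BW = Δω/(2π) = 409 Hz.

(a) f₀ = 1.326e+04 Hz  (b) Q = 32.43  (c) BW = 409 Hz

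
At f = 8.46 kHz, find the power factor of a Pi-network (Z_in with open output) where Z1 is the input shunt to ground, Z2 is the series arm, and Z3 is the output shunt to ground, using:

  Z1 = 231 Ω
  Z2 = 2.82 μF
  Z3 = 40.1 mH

Step 1 — Angular frequency: ω = 2π·f = 2π·8460 = 5.316e+04 rad/s.
Step 2 — Component impedances:
  Z1: Z = R = 231 Ω
  Z2: Z = 1/(jωC) = -j/(ω·C) = 0 - j6.671 Ω
  Z3: Z = jωL = j·5.316e+04·0.0401 = 0 + j2132 Ω
Step 3 — With open output, the series arm Z2 and the output shunt Z3 appear in series to ground: Z2 + Z3 = 0 + j2125 Ω.
Step 4 — Parallel with input shunt Z1: Z_in = Z1 || (Z2 + Z3) = 228.3 + j24.82 Ω = 229.6∠6.2° Ω.
Step 5 — Power factor: PF = cos(φ) = Re(Z)/|Z| = 228.3/229.65 = 0.9941.
Step 6 — Type: Im(Z) = 24.82 ⇒ lagging (phase φ = 6.2°).

PF = 0.9941 (lagging, φ = 6.2°)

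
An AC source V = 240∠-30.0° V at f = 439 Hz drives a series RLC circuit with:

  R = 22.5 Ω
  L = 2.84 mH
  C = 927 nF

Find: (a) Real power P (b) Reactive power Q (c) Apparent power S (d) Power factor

Step 1 — Angular frequency: ω = 2π·f = 2π·439 = 2758 rad/s.
Step 2 — Component impedances:
  R: Z = R = 22.5 Ω
  L: Z = jωL = j·2758·0.00284 = 0 + j7.834 Ω
  C: Z = 1/(jωC) = -j/(ω·C) = 0 - j391.1 Ω
Step 3 — Series combination: Z_total = R + L + C = 22.5 - j383.3 Ω = 383.9∠-86.6° Ω.
Step 4 — Source phasor: V = 240∠-30.0° V = 207.8 - j120 V.
Step 5 — Current: I = V / Z = 0.3438 + j0.5221 A = 0.6251∠56.6° A.
Step 6 — Complex power: S = V·I* = 8.793 - j149.8 VA.
Step 7 — Real power: P = Re(S) = 8.793 W.
Step 8 — Reactive power: Q = Im(S) = -149.8 VAR.
Step 9 — Apparent power: |S| = 150 VA.
Step 10 — Power factor: PF = P/|S| = 0.05861 (leading).

(a) P = 8.793 W  (b) Q = -149.8 VAR  (c) S = 150 VA  (d) PF = 0.05861 (leading)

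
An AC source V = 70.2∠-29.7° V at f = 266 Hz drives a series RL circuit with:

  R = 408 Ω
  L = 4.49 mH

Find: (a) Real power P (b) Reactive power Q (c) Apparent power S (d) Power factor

Step 1 — Angular frequency: ω = 2π·f = 2π·266 = 1671 rad/s.
Step 2 — Component impedances:
  R: Z = R = 408 Ω
  L: Z = jωL = j·1671·0.00449 = 0 + j7.504 Ω
Step 3 — Series combination: Z_total = R + L = 408 + j7.504 Ω = 408.1∠1.1° Ω.
Step 4 — Source phasor: V = 70.2∠-29.7° V = 60.98 - j34.78 V.
Step 5 — Current: I = V / Z = 0.1478 - j0.08797 A = 0.172∠-30.8° A.
Step 6 — Complex power: S = V·I* = 12.07 + j0.2221 VA.
Step 7 — Real power: P = Re(S) = 12.07 W.
Step 8 — Reactive power: Q = Im(S) = 0.2221 VAR.
Step 9 — Apparent power: |S| = 12.08 VA.
Step 10 — Power factor: PF = P/|S| = 0.9998 (lagging).

(a) P = 12.07 W  (b) Q = 0.2221 VAR  (c) S = 12.08 VA  (d) PF = 0.9998 (lagging)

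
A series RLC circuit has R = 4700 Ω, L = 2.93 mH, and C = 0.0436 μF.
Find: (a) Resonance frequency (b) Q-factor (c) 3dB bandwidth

Step 1 — Resonance: ω₀ = 1/√(LC) = 1/√(0.00293·4.36e-08) = 8.848e+04 rad/s.
Step 2 — f₀ = ω₀/(2π) = 1.408e+04 Hz.
Step 3 — Series Q: Q = ω₀L/R = 8.848e+04·0.00293/4700 = 0.05516.
Step 4 — Bandwidth: Δω = ω₀/Q = 1.604e+06 rad/s; BW = Δω/(2π) = 2.553e+05 Hz.

(a) f₀ = 1.408e+04 Hz  (b) Q = 0.05516  (c) BW = 2.553e+05 Hz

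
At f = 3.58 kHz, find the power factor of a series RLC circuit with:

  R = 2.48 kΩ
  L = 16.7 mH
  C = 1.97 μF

Step 1 — Angular frequency: ω = 2π·f = 2π·3580 = 2.249e+04 rad/s.
Step 2 — Component impedances:
  R: Z = R = 2480 Ω
  L: Z = jωL = j·2.249e+04·0.0167 = 0 + j375.6 Ω
  C: Z = 1/(jωC) = -j/(ω·C) = 0 - j22.57 Ω
Step 3 — Series combination: Z_total = R + L + C = 2480 + j353.1 Ω = 2505∠8.1° Ω.
Step 4 — Power factor: PF = cos(φ) = Re(Z)/|Z| = 2480/2505 = 0.99.
Step 5 — Type: Im(Z) = 353.1 ⇒ lagging (phase φ = 8.1°).

PF = 0.99 (lagging, φ = 8.1°)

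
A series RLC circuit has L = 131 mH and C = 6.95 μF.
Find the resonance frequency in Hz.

Step 1 — Resonance condition Im(Z)=0 gives ω₀ = 1/√(LC).
Step 2 — ω₀ = 1/√(0.131·6.95e-06) = 1048 rad/s.
Step 3 — f₀ = ω₀/(2π) = 166.8 Hz.

f₀ = 166.8 Hz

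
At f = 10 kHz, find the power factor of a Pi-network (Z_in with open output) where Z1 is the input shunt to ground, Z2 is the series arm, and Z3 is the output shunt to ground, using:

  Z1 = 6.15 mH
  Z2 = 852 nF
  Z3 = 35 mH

Step 1 — Angular frequency: ω = 2π·f = 2π·1e+04 = 6.283e+04 rad/s.
Step 2 — Component impedances:
  Z1: Z = jωL = j·6.283e+04·0.00615 = 0 + j386.4 Ω
  Z2: Z = 1/(jωC) = -j/(ω·C) = 0 - j18.68 Ω
  Z3: Z = jωL = j·6.283e+04·0.035 = 0 + j2199 Ω
Step 3 — With open output, the series arm Z2 and the output shunt Z3 appear in series to ground: Z2 + Z3 = 0 + j2180 Ω.
Step 4 — Parallel with input shunt Z1: Z_in = Z1 || (Z2 + Z3) = 0 + j328.2 Ω = 328.2∠90.0° Ω.
Step 5 — Power factor: PF = cos(φ) = Re(Z)/|Z| = -0/328.2 = -0.
Step 6 — Type: Im(Z) = 328.2 ⇒ lagging (phase φ = 90.0°).

PF = -0 (lagging, φ = 90.0°)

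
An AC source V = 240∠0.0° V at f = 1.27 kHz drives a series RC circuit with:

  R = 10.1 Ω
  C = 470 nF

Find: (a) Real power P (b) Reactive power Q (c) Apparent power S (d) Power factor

Step 1 — Angular frequency: ω = 2π·f = 2π·1270 = 7980 rad/s.
Step 2 — Component impedances:
  R: Z = R = 10.1 Ω
  C: Z = 1/(jωC) = -j/(ω·C) = 0 - j266.6 Ω
Step 3 — Series combination: Z_total = R + C = 10.1 - j266.6 Ω = 266.8∠-87.8° Ω.
Step 4 — Source phasor: V = 240∠0.0° V = 240 V.
Step 5 — Current: I = V / Z = 0.03405 + j0.8988 A = 0.8995∠87.8° A.
Step 6 — Complex power: S = V·I* = 8.171 - j215.7 VA.
Step 7 — Real power: P = Re(S) = 8.171 W.
Step 8 — Reactive power: Q = Im(S) = -215.7 VAR.
Step 9 — Apparent power: |S| = 215.9 VA.
Step 10 — Power factor: PF = P/|S| = 0.03785 (leading).

(a) P = 8.171 W  (b) Q = -215.7 VAR  (c) S = 215.9 VA  (d) PF = 0.03785 (leading)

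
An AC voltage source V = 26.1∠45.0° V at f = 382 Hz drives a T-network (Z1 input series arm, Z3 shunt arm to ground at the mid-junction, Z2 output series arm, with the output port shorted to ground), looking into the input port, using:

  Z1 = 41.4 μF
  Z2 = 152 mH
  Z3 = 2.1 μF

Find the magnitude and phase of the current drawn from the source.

Step 1 — Angular frequency: ω = 2π·f = 2π·382 = 2400 rad/s.
Step 2 — Component impedances:
  Z1: Z = 1/(jωC) = -j/(ω·C) = 0 - j10.06 Ω
  Z2: Z = jωL = j·2400·0.152 = 0 + j364.8 Ω
  Z3: Z = 1/(jωC) = -j/(ω·C) = 0 - j198.4 Ω
Step 3 — With the output port shorted to ground, the output series arm Z2 runs from the junction to ground; the shunt arm Z3 also runs from the junction to ground. They appear in parallel: Z3 || Z2 = 0 - j434.9 Ω.
Step 4 — Series with input arm Z1: Z_in = Z1 + (Z3 || Z2) = 0 - j445 Ω = 445∠-90.0° Ω.
Step 5 — Source phasor: V = 26.1∠45.0° V = 18.46 + j18.46 V.
Step 6 — Ohm's law: I = V / Z_total = (18.46 + j18.46) / (0 - j445) = -0.04148 + j0.04148 A.
Step 7 — Convert to polar: |I| = 0.05866 A, ∠I = 135.0°.

I = 0.05866∠135.0° A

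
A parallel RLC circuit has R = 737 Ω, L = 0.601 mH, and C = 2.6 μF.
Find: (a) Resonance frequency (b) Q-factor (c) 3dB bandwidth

Step 1 — Resonance: ω₀ = 1/√(LC) = 1/√(0.000601·2.6e-06) = 2.53e+04 rad/s.
Step 2 — f₀ = ω₀/(2π) = 4026 Hz.
Step 3 — Parallel Q: Q = R/(ω₀L) = 737/(2.53e+04·0.000601) = 48.47.
Step 4 — Bandwidth: Δω = ω₀/Q = 521.9 rad/s; BW = Δω/(2π) = 83.06 Hz.

(a) f₀ = 4026 Hz  (b) Q = 48.47  (c) BW = 83.06 Hz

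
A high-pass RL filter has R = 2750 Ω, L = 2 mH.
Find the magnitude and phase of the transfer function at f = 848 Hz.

Step 1 — Angular frequency: ω = 2π·848 = 5328 rad/s.
Step 2 — Transfer function: H(jω) = jωL/(R + jωL).
Step 3 — Numerator jωL = j·10.66; denominator R + jωL = 2750 + j10.66.
Step 4 — H = 1.502e-05 + j0.003875.
Step 5 — Magnitude: |H| = 0.003875 (-48.2 dB); phase: φ = 89.8°.

|H| = 0.003875 (-48.2 dB), φ = 89.8°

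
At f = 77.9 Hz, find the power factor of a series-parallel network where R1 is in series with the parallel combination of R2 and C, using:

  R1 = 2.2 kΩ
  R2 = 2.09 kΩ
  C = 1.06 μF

Step 1 — Angular frequency: ω = 2π·f = 2π·77.9 = 489.5 rad/s.
Step 2 — Component impedances:
  R1: Z = R = 2200 Ω
  R2: Z = R = 2090 Ω
  C: Z = 1/(jωC) = -j/(ω·C) = 0 - j1927 Ω
Step 3 — Parallel branch: R2 || C = 1/(1/R2 + 1/C) = 960.6 - j1042 Ω.
Step 4 — Series with R1: Z_total = R1 + (R2 || C) = 3161 - j1042 Ω = 3328∠-18.2° Ω.
Step 5 — Power factor: PF = cos(φ) = Re(Z)/|Z| = 3161/3328 = 0.9498.
Step 6 — Type: Im(Z) = -1042 ⇒ leading (phase φ = -18.2°).

PF = 0.9498 (leading, φ = -18.2°)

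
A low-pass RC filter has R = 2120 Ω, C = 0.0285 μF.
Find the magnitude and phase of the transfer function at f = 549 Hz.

Step 1 — Angular frequency: ω = 2π·549 = 3449 rad/s.
Step 2 — Transfer function: H(jω) = 1/(1 + jωRC).
Step 3 — Denominator: 1 + jωRC = 1 + j·3449·2120·2.85e-08 = 1 + j0.2084.
Step 4 — H = 0.9584 - j0.1997.
Step 5 — Magnitude: |H| = 0.979 (-0.2 dB); phase: φ = -11.8°.

|H| = 0.979 (-0.2 dB), φ = -11.8°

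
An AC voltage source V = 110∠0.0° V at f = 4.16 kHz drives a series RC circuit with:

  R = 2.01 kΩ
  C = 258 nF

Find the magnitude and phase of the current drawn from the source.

Step 1 — Angular frequency: ω = 2π·f = 2π·4160 = 2.614e+04 rad/s.
Step 2 — Component impedances:
  R: Z = R = 2010 Ω
  C: Z = 1/(jωC) = -j/(ω·C) = 0 - j148.3 Ω
Step 3 — Series combination: Z_total = R + C = 2010 - j148.3 Ω = 2015∠-4.2° Ω.
Step 4 — Source phasor: V = 110∠0.0° V = 110 V.
Step 5 — Ohm's law: I = V / Z_total = (110) / (2010 - j148.3) = 0.05443 + j0.004016 A.
Step 6 — Convert to polar: |I| = 0.05458 A, ∠I = 4.2°.

I = 0.05458∠4.2° A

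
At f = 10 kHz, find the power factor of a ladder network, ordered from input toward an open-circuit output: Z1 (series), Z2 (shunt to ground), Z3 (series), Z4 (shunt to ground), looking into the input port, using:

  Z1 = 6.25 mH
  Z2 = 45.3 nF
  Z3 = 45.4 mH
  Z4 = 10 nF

Step 1 — Angular frequency: ω = 2π·f = 2π·1e+04 = 6.283e+04 rad/s.
Step 2 — Component impedances:
  Z1: Z = jωL = j·6.283e+04·0.00625 = 0 + j392.7 Ω
  Z2: Z = 1/(jωC) = -j/(ω·C) = 0 - j351.3 Ω
  Z3: Z = jωL = j·6.283e+04·0.0454 = 0 + j2853 Ω
  Z4: Z = 1/(jωC) = -j/(ω·C) = 0 - j1592 Ω
Step 3 — Ladder network (open output): work backward from the far end, alternating series and parallel combinations. Z_in = 0 - j94.33 Ω = 94.33∠-90.0° Ω.
Step 4 — Power factor: PF = cos(φ) = Re(Z)/|Z| = 0/94.33 = 0.
Step 5 — Type: Im(Z) = -94.33 ⇒ leading (phase φ = -90.0°).

PF = 0 (leading, φ = -90.0°)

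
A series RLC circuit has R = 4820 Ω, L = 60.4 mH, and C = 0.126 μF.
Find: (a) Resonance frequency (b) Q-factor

Step 1 — Resonance condition Im(Z)=0 gives ω₀ = 1/√(LC).
Step 2 — ω₀ = 1/√(0.0604·1.26e-07) = 1.146e+04 rad/s.
Step 3 — f₀ = ω₀/(2π) = 1824 Hz.
Step 4 — Series Q: Q = ω₀L/R = 1.146e+04·0.0604/4820 = 0.1436.

(a) f₀ = 1824 Hz  (b) Q = 0.1436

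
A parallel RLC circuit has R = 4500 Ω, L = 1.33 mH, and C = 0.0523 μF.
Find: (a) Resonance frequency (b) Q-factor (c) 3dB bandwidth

Step 1 — Resonance: ω₀ = 1/√(LC) = 1/√(0.00133·5.23e-08) = 1.199e+05 rad/s.
Step 2 — f₀ = ω₀/(2π) = 1.908e+04 Hz.
Step 3 — Parallel Q: Q = R/(ω₀L) = 4500/(1.199e+05·0.00133) = 28.22.
Step 4 — Bandwidth: Δω = ω₀/Q = 4249 rad/s; BW = Δω/(2π) = 676.2 Hz.

(a) f₀ = 1.908e+04 Hz  (b) Q = 28.22  (c) BW = 676.2 Hz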